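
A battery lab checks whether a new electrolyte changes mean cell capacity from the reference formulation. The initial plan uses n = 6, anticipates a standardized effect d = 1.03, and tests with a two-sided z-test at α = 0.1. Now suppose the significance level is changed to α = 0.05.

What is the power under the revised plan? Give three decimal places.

δ = d·√n = 1.03 × √6 = 2.5230 (unchanged). New critical value: z_{0.025} = 1.960.
Revised power = Φ(δ − 1.960) + Φ(−δ − 1.960) = Φ(0.563) + Φ(-4.483) = 0.7133 + 0.0000 = 0.7133.

Power ≈ 0.713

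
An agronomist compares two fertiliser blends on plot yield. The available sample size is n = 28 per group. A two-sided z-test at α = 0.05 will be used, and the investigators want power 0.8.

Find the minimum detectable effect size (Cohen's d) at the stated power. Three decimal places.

Need Φ(δ − 1.960) = 0.8, so δ = 1.960 + 0.842 = 2.802.
(Lower-tail contribution to power is negligible for δ > 0.)
δ = d·√(n/2) ⇒ d = δ/√(n/2) = 2.802/√(28/2) = 0.7488.

d ≈ 0.749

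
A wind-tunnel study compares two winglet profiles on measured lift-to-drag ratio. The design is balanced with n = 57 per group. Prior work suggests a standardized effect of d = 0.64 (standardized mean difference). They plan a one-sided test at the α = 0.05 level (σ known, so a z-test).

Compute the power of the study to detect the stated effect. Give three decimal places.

Power ≈ 0.962

Noncentrality parameter: δ = d·√(n/2) = 0.64 × √(57/2) = 3.4167
Critical value for a one-sided test at α = 0.05: z_α = 1.645.
Power = P(Z > 1.645 − δ) = Φ(1.772) = 0.9618.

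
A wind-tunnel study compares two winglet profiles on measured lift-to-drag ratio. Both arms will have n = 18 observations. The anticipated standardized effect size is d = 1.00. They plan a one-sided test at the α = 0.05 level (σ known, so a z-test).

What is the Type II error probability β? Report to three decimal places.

Noncentrality parameter: λ = d·√(n/2) = 1.00 × √(18/2) = 3.0000
One-sided α = 0.05 → critical value z_{0.05} = 1.645.
Power = Φ(λ − 1.645) = Φ(1.355) = 0.9123.
Type II error: β = 1 − power = 1 − 0.9123 = 0.0877.

β ≈ 0.088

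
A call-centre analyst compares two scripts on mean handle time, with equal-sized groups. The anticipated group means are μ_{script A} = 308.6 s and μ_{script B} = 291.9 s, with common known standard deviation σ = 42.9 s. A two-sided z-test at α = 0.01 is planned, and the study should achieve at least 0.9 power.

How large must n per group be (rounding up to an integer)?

Standardized effect: d = |μ_{script A} − μ_{script B}| / σ = |308.6 − 291.9| / 42.9 = 0.3893
For power 0.9 need Φ(δ − z_{0.005}) = 0.9, so δ = z_{0.005} + z_{0.10} = 2.576 + 1.282 = 3.857.
(For δ > 0 the lower-tail rejection region contributes negligibly to power, so the one-term inversion is standard.)
δ = d·√(n/2) ⇒ n = 2(δ/d)² = 2 × (3.857 / 0.3893)² = 196.38.
Round up to the next whole unit.

n = 197 per group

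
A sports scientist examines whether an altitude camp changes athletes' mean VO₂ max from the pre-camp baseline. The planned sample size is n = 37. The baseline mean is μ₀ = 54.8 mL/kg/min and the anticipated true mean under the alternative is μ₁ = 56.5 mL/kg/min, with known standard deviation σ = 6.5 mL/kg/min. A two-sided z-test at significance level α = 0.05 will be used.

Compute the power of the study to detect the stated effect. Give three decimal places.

Standardized effect: d = |μ₁ − μ₀| / σ = |56.5 − 54.8| / 6.5 = 0.2615
Noncentrality parameter: δ = d·√n = 0.2615 × √37 = 1.5909
Critical value for a two-sided test at α = 0.05: z_{α/2} = 1.960.
Power = Φ(δ − 1.960) + Φ(−δ − 1.960) = Φ(-0.369) + Φ(-3.551) = 0.3560 + 0.0002 = 0.3562.

Power ≈ 0.356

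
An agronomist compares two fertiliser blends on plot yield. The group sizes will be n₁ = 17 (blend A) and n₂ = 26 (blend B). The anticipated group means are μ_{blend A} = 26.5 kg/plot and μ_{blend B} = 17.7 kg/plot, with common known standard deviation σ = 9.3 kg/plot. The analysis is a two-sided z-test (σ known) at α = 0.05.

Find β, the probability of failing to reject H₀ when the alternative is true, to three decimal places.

Standardized effect: d = |μ_{blend A} − μ_{blend B}| / σ = |26.5 − 17.7| / 9.3 = 0.9462
Noncentrality parameter: λ = d / √(1/n₁ + 1/n₂) = 0.9462 / √(1/17 + 1/26) = 3.0337
Two-sided α = 0.05 → critical value z_{0.025} = 1.960.
Power = Φ(λ − 1.960) + Φ(−λ − 1.960) = Φ(1.074) + Φ(-4.994) = 0.8585 + 0.0000 = 0.8585.
Type II error: β = 1 − power = 1 − 0.8585 = 0.1415.

β ≈ 0.141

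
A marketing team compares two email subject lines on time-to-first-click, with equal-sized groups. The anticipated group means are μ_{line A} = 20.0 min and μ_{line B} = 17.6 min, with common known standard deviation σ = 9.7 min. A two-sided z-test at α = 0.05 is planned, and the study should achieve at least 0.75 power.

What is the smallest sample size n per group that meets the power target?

Standardized effect: d = |μ_{line A} − μ_{line B}| / σ = |20.0 − 17.6| / 9.7 = 0.2474
For power 0.75 need Φ(δ − z_{0.025}) = 0.75, so δ = z_{0.025} + z_{0.25} = 1.960 + 0.674 = 2.634.
(The Φ(−δ − z_{α/2}) term is vanishingly small for δ > 0 and is dropped in the standard sample-size formula.)
δ = d·√(n/2) ⇒ n = 2(δ/d)² = 2 × (2.634 / 0.2474)² = 226.74.
Rounding up, n = 227 per group.

n = 227 per group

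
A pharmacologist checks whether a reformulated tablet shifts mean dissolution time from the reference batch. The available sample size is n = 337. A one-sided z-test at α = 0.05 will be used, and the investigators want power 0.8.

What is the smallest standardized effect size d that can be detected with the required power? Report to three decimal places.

d ≈ 0.135

Need Φ(δ − 1.645) = 0.8, so δ = 1.645 + 0.842 = 2.486.
δ = d·√n ⇒ d = δ/√n = 2.486/√337 = 0.1354.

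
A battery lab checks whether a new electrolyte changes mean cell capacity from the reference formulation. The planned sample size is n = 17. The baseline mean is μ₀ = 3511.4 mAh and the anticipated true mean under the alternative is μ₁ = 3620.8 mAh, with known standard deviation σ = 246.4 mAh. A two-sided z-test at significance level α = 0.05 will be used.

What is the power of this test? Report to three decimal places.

Power ≈ 0.449

Standardized effect: d = |μ₁ − μ₀| / σ = |3620.8 − 3511.4| / 246.4 = 0.4440
Noncentrality parameter: δ = d·√n = 0.4440 × √17 = 1.8306
Critical value for a two-sided test at α = 0.05: z_{α/2} = 1.960.
Power = Φ(δ − 1.960) + Φ(−δ − 1.960) = Φ(-0.129) + Φ(-3.791) = 0.4485 + 0.0001 = 0.4486.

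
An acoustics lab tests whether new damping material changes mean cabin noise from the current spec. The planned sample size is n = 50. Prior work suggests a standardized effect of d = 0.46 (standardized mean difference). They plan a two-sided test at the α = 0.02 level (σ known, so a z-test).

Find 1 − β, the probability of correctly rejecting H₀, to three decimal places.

Power ≈ 0.823

Noncentrality parameter: δ = d·√n = 0.46 × √50 = 3.2527
Two-sided α = 0.02 → critical value z_{0.01} = 2.326.
Power = Φ(δ − 2.326) + Φ(−δ − 2.326) = Φ(0.926) + Φ(-5.579) = 0.8229 + 0.0000 = 0.8229.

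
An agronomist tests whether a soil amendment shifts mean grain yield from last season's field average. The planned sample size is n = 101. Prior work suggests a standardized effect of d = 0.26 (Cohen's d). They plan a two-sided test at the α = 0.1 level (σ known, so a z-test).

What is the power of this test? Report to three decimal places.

Power ≈ 0.834

Noncentrality parameter: δ = d·√n = 0.26 × √101 = 2.6130
Critical value for a two-sided test at α = 0.1: z_{α/2} = 1.645.
Power = Φ(δ − 1.645) + Φ(−δ − 1.645) = Φ(0.968) + Φ(-4.258) = 0.8335 + 0.0000 = 0.8335.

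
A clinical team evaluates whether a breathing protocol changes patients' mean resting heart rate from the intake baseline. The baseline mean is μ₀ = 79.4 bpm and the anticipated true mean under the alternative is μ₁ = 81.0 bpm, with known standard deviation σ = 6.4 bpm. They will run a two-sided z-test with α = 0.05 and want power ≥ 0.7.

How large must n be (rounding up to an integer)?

n = 99

Standardized effect: d = |μ₁ − μ₀| / σ = |81.0 − 79.4| / 6.4 = 0.2500
For power 0.7 need Φ(δ − z_{0.025}) = 0.7, so δ = z_{0.025} + z_{0.30} = 1.960 + 0.524 = 2.484.
(The Φ(−δ − z_{α/2}) term is vanishingly small for δ > 0 and is dropped in the standard sample-size formula.)
δ = d·√n ⇒ n = (δ/d)² = (2.484 / 0.2500)² = 98.75.
Round up to the next whole unit.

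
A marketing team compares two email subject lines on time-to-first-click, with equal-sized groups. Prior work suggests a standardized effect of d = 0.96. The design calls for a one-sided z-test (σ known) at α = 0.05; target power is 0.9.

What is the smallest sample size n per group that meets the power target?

n = 19 per group

Set Φ(δ − 1.645) = 0.9; then δ − 1.645 = Φ⁻¹(0.9) = 1.282, giving δ = 2.926.
δ = d·√(n/2) ⇒ n = 2(δ/d)² = 2 × (2.926 / 0.96)² = 18.58.
Rounding up, n = 19 per group.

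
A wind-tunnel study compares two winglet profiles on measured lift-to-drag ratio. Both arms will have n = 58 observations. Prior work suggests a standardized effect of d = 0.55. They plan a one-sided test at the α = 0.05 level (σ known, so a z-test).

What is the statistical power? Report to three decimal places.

Power ≈ 0.906

Noncentrality parameter: δ = d·√(n/2) = 0.55 × √(58/2) = 2.9618
One-sided α = 0.05 → critical value z_{0.05} = 1.645.
Power = P(Z > 1.645 − δ) = Φ(1.317) = 0.9061.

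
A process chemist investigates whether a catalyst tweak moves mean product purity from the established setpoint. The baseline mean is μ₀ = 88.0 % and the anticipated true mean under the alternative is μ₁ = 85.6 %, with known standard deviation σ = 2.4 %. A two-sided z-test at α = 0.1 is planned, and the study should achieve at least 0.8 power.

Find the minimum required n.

n = 7

Standardized effect: d = |μ₁ − μ₀| / σ = |85.6 − 88.0| / 2.4 = 1.0000
Set Φ(δ − 1.645) = 0.8; then δ − 1.645 = Φ⁻¹(0.8) = 0.842, giving δ = 2.486.
(The Φ(−δ − z_{α/2}) term is vanishingly small for δ > 0 and is dropped in the standard sample-size formula.)
δ = d·√n ⇒ n = (δ/d)² = (2.486 / 1.0000)² = 6.18.
Rounding up, n = 7.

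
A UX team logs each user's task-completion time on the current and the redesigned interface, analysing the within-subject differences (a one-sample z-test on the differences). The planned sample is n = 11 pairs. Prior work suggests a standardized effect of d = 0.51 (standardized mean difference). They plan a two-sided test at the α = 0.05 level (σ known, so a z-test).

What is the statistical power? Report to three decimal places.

Noncentrality parameter: δ = d·√n = 0.51 × √11 = 1.6915
Critical value for a two-sided test at α = 0.05: z_{α/2} = 1.960.
Power = Φ(δ − 1.960) + Φ(−δ − 1.960) = Φ(-0.268) + Φ(-3.651) = 0.3942 + 0.0001 = 0.3943.

Power ≈ 0.394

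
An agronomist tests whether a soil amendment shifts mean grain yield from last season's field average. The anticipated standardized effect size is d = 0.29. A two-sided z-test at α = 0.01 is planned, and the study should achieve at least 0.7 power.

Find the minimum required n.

Set Φ(δ − 2.576) = 0.7; then δ − 2.576 = Φ⁻¹(0.7) = 0.524, giving δ = 3.100.
(For δ > 0 the lower-tail rejection region contributes negligibly to power, so the one-term inversion is standard.)
δ = d·√n ⇒ n = (δ/d)² = (3.100 / 0.29)² = 114.29.
Rounding up, n = 115.

n = 115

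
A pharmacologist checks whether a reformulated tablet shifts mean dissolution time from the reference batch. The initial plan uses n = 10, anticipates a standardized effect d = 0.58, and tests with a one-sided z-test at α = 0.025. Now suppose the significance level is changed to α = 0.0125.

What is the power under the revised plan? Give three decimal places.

δ = d·√n = 0.58 × √10 = 1.8341 (unchanged). New critical value: z_{0.0125} = 2.241.
Revised power = Φ(δ − 2.241) = Φ(-0.407) = 0.3419.

Power ≈ 0.342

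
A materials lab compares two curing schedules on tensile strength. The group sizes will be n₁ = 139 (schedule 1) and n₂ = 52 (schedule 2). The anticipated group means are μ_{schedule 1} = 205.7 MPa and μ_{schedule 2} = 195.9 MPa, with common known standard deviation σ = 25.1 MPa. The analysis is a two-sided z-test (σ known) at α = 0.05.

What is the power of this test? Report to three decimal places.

Standardized effect: d = |μ_{schedule 1} − μ_{schedule 2}| / σ = |205.7 − 195.9| / 25.1 = 0.3904
Noncentrality parameter: δ = d / √(1/n₁ + 1/n₂) = 0.3904 / √(1/139 + 1/52) = 2.4018
Two-sided α = 0.05 → critical value z_{0.025} = 1.960.
Power = Φ(δ − 1.960) + Φ(−δ − 1.960) = Φ(0.442) + Φ(-4.362) = 0.6707 + 0.0000 = 0.6707.

Power ≈ 0.671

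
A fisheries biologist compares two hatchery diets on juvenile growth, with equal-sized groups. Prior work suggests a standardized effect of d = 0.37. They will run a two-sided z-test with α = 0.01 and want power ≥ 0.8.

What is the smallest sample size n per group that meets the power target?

n = 171 per group

For power 0.8 need Φ(δ − z_{0.005}) = 0.8, so δ = z_{0.005} + z_{0.20} = 2.576 + 0.842 = 3.417.
(The Φ(−δ − z_{α/2}) term is vanishingly small for δ > 0 and is dropped in the standard sample-size formula.)
δ = d·√(n/2) ⇒ n = 2(δ/d)² = 2 × (3.417 / 0.37)² = 170.62.
Round up to the next whole unit.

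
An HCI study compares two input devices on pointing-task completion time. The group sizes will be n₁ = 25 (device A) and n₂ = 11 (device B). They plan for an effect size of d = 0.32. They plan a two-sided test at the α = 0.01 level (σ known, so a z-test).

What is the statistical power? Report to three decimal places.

Noncentrality parameter: δ = d / √(1/n₁ + 1/n₂) = 0.32 / √(1/25 + 1/11) = 0.8844
Critical value for a two-sided test at α = 0.01: z_{α/2} = 2.576.
Power = Φ(δ − 2.576) + Φ(−δ − 2.576) = Φ(-1.691) + Φ(-3.460) = 0.0454 + 0.0003 = 0.0457.

Power ≈ 0.046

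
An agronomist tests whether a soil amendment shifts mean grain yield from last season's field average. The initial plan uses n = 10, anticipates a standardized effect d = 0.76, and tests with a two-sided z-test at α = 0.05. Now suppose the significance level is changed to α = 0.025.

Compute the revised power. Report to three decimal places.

Power ≈ 0.564

δ = d·√n = 0.76 × √10 = 2.4033 (unchanged). New critical value: z_{0.0125} = 2.241.
Revised power = Φ(δ − 2.241) + Φ(−δ − 2.241) = Φ(0.162) + Φ(-4.645) = 0.5643 + 0.0000 = 0.5643.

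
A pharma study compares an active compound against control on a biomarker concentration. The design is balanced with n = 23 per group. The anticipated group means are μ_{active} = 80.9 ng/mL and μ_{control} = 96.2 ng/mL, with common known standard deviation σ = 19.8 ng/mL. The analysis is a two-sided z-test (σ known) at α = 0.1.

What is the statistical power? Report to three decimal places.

Standardized effect: d = |μ_{active} − μ_{control}| / σ = |80.9 − 96.2| / 19.8 = 0.7727
Noncentrality parameter: δ = d·√(n/2) = 0.7727 × √(23/2) = 2.6204
Critical value for a two-sided test at α = 0.1: z_{α/2} = 1.645.
Power = Φ(δ − 1.645) + Φ(−δ − 1.645) = Φ(0.976) + Φ(-4.265) = 0.8354 + 0.0000 = 0.8354.

Power ≈ 0.835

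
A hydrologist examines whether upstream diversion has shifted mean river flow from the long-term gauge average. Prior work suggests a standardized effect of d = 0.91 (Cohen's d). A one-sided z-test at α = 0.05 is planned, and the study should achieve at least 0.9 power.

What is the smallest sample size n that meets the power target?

For power 0.9 need Φ(δ − z_{0.05}) = 0.9, so δ = z_{0.05} + z_{0.10} = 1.645 + 1.282 = 2.926.
δ = d·√n ⇒ n = (δ/d)² = (2.926 / 0.91)² = 10.34.
Rounding up, n = 11.

n = 11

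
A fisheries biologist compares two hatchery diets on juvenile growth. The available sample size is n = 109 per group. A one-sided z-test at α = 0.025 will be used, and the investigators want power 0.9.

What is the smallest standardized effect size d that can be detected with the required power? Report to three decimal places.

d ≈ 0.439

Need Φ(δ − 1.960) = 0.9, so δ = 1.960 + 1.282 = 3.242.
δ = d·√(n/2) ⇒ d = δ/√(n/2) = 3.242/√(109/2) = 0.4391.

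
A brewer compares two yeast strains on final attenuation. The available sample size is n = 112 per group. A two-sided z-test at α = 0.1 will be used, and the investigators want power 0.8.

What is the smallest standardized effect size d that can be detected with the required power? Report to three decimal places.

d ≈ 0.332

Need Φ(δ − 1.645) = 0.8, so δ = 1.645 + 0.842 = 2.486.
(Lower-tail contribution to power is negligible for δ > 0.)
δ = d·√(n/2) ⇒ d = δ/√(n/2) = 2.486/√(112/2) = 0.3323.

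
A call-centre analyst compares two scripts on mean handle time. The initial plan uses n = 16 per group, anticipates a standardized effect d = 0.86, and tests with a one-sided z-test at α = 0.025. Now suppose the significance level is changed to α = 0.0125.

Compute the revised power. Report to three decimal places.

Power ≈ 0.576

δ = d·√(n/2) = 0.86 × √(16/2) = 2.4324 (unchanged). New critical value: z_{0.0125} = 2.241.
Revised power = Φ(δ − 2.241) = Φ(0.191) = 0.5758.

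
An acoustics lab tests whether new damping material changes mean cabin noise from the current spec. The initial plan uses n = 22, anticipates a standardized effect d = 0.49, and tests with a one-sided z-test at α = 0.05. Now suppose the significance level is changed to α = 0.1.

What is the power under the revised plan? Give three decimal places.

Power ≈ 0.845

δ = d·√n = 0.49 × √22 = 2.2983 (unchanged). New critical value: z_{0.1} = 1.282.
Revised power = P(Z > 1.282 − δ) = Φ(1.017) = 0.8454.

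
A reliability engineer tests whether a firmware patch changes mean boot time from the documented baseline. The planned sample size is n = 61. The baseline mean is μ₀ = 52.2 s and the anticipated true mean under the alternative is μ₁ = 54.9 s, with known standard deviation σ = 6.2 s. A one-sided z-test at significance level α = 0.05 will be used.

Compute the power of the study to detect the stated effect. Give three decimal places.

Power ≈ 0.960

Standardized effect: d = |μ₁ − μ₀| / σ = |54.9 − 52.2| / 6.2 = 0.4355
Noncentrality parameter: δ = d·√n = 0.4355 × √61 = 3.4012
Critical value for a one-sided test at α = 0.05: z_α = 1.645.
Power = P(Z > 1.645 − δ) = Φ(1.756) = 0.9605.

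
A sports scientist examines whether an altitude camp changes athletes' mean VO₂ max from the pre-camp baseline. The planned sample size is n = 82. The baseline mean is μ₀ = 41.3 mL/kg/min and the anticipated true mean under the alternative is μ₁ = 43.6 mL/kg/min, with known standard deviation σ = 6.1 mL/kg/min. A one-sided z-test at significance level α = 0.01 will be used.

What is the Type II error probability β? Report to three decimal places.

Standardized effect: d = |μ₁ − μ₀| / σ = |43.6 − 41.3| / 6.1 = 0.3770
Noncentrality parameter: δ = d·√n = 0.3770 × √82 = 3.4143
One-sided α = 0.01 → critical value z_{0.01} = 2.326.
Power = Φ(δ − 2.326) = Φ(1.088) = 0.8617.
Type II error: β = 1 − power = 1 − 0.8617 = 0.1383.

β ≈ 0.138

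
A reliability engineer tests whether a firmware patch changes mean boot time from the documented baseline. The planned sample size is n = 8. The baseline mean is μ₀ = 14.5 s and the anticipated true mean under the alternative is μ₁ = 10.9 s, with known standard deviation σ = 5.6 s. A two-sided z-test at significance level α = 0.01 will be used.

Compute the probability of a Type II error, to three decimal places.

β ≈ 0.776

Standardized effect: d = |μ₁ − μ₀| / σ = |10.9 − 14.5| / 5.6 = 0.6429
Noncentrality parameter: δ = d·√n = 0.6429 × √8 = 1.8183
Two-sided α = 0.01 → critical value z_{0.005} = 2.576.
Power = Φ(δ − 2.576) + Φ(−δ − 2.576) = Φ(-0.758) + Φ(-4.394) = 0.2244 + 0.0000 = 0.2244.
Type II error: β = 1 − power = 1 − 0.2244 = 0.7756.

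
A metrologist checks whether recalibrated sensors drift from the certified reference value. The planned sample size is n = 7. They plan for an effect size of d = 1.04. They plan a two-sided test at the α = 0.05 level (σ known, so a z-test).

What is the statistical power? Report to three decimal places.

Noncentrality parameter: δ = d·√n = 1.04 × √7 = 2.7516
Two-sided α = 0.05 → critical value z_{0.025} = 1.960.
Power = Φ(δ − 1.960) + Φ(−δ − 1.960) = Φ(0.792) + Φ(-4.712) = 0.7857 + 0.0000 = 0.7857.

Power ≈ 0.786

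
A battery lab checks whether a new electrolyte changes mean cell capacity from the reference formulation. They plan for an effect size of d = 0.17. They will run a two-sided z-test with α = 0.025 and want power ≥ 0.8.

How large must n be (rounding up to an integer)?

For power 0.8 need Φ(δ − z_{0.0125}) = 0.8, so δ = z_{0.0125} + z_{0.20} = 2.241 + 0.842 = 3.083.
(For δ > 0 the lower-tail rejection region contributes negligibly to power, so the one-term inversion is standard.)
δ = d·√n ⇒ n = (δ/d)² = (3.083 / 0.17)² = 328.89.
Round up to the next whole unit.

n = 329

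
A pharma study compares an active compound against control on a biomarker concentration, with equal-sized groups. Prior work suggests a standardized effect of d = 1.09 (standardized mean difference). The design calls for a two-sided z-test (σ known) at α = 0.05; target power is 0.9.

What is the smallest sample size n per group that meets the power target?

For power 0.9 need Φ(δ − z_{0.025}) = 0.9, so δ = z_{0.025} + z_{0.10} = 1.960 + 1.282 = 3.242.
(The Φ(−δ − z_{α/2}) term is vanishingly small for δ > 0 and is dropped in the standard sample-size formula.)
δ = d·√(n/2) ⇒ n = 2(δ/d)² = 2 × (3.242 / 1.09)² = 17.69.
Round up to the next whole unit.

n = 18 per group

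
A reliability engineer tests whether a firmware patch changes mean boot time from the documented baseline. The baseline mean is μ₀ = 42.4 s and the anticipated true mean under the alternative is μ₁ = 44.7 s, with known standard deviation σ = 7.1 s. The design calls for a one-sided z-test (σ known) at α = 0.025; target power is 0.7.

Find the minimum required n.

Standardized effect: d = |μ₁ − μ₀| / σ = |44.7 − 42.4| / 7.1 = 0.3239
For power 0.7 need Φ(δ − z_{0.025}) = 0.7, so δ = z_{0.025} + z_{0.30} = 1.960 + 0.524 = 2.484.
δ = d·√n ⇒ n = (δ/d)² = (2.484 / 0.3239)² = 58.82.
Rounding up, n = 59.

n = 59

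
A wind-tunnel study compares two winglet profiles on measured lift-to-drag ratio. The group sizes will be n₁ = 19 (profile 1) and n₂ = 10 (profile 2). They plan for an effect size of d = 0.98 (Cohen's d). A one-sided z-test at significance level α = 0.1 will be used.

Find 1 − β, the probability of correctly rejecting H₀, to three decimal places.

Noncentrality parameter: δ = d / √(1/n₁ + 1/n₂) = 0.98 / √(1/19 + 1/10) = 2.5084
Critical value for a one-sided test at α = 0.1: z_α = 1.282.
Power = P(Z > 1.282 − δ) = Φ(1.227) = 0.8901.

Power ≈ 0.890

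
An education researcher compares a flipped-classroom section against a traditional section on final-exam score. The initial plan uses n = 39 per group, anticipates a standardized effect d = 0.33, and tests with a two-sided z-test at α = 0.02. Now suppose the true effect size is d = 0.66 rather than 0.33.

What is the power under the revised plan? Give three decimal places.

With d = 0.66: δ = d·√(n/2) = 0.66 × √(39/2) = 2.9145. Critical value z_{0.01} = 2.326.
Revised power = Φ(δ − 2.326) + Φ(−δ − 2.326) = Φ(0.588) + Φ(-5.241) = 0.7218 + 0.0000 = 0.7218.

Power ≈ 0.722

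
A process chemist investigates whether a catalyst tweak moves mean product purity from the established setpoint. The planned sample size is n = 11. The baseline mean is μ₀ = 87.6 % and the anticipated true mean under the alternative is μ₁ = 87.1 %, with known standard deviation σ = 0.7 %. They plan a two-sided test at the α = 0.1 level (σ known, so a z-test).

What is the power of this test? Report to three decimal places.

Power ≈ 0.766

Standardized effect: d = |μ₁ − μ₀| / σ = |87.1 − 87.6| / 0.7 = 0.7143
Noncentrality parameter: δ = d·√n = 0.7143 × √11 = 2.3690
Two-sided α = 0.1 → critical value z_{0.05} = 1.645.
Power = Φ(δ − 1.645) + Φ(−δ − 1.645) = Φ(0.724) + Φ(-4.014) = 0.7655 + 0.0000 = 0.7655.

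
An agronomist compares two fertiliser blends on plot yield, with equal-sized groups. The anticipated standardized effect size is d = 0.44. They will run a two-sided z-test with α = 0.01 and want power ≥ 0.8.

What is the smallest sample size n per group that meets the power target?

For power 0.8 need Φ(δ − z_{0.005}) = 0.8, so δ = z_{0.005} + z_{0.20} = 2.576 + 0.842 = 3.417.
(For δ > 0 the lower-tail rejection region contributes negligibly to power, so the one-term inversion is standard.)
δ = d·√(n/2) ⇒ n = 2(δ/d)² = 2 × (3.417 / 0.44)² = 120.65.
Rounding up, n = 121 per group.

n = 121 per group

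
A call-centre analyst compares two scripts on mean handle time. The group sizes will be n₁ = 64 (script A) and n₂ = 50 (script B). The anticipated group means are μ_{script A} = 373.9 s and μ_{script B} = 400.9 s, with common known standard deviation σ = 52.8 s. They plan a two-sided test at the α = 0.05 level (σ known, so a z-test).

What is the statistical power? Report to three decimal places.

Standardized effect: d = |μ_{script A} − μ_{script B}| / σ = |373.9 − 400.9| / 52.8 = 0.5114
Noncentrality parameter: δ = d / √(1/n₁ + 1/n₂) = 0.5114 / √(1/64 + 1/50) = 2.7093
Critical value for a two-sided test at α = 0.05: z_{α/2} = 1.960.
Power = Φ(δ − 1.960) + Φ(−δ − 1.960) = Φ(0.749) + Φ(-4.669) = 0.7732 + 0.0000 = 0.7732.

Power ≈ 0.773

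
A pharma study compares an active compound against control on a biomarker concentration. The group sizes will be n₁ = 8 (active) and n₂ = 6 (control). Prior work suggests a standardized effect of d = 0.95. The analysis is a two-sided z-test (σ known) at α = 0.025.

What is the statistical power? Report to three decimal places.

Noncentrality parameter: δ = d / √(1/n₁ + 1/n₂) = 0.95 / √(1/8 + 1/6) = 1.7591
Two-sided α = 0.025 → critical value z_{0.0125} = 2.241.
Power = Φ(δ − 2.241) + Φ(−δ − 2.241) = Φ(-0.482) + Φ(-4.000) = 0.3148 + 0.0000 = 0.3148.

Power ≈ 0.315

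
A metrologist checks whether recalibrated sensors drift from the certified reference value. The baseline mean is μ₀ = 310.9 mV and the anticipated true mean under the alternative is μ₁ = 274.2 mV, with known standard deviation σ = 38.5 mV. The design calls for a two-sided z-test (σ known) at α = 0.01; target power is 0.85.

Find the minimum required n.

Standardized effect: d = |μ₁ − μ₀| / σ = |274.2 − 310.9| / 38.5 = 0.9532
For power 0.85 need Φ(δ − z_{0.005}) = 0.85, so δ = z_{0.005} + z_{0.15} = 2.576 + 1.036 = 3.612.
(The Φ(−δ − z_{α/2}) term is vanishingly small for δ > 0 and is dropped in the standard sample-size formula.)
δ = d·√n ⇒ n = (δ/d)² = (3.612 / 0.9532)² = 14.36.
Rounding up, n = 15.

n = 15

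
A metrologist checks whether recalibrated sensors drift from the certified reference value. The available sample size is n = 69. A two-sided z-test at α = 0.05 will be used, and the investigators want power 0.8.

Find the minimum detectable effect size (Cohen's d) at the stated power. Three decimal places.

Need Φ(δ − 1.960) = 0.8, so δ = 1.960 + 0.842 = 2.802.
(The second rejection-region term Φ(−δ − z_{α/2}) is negligible and dropped.)
δ = d·√n ⇒ d = δ/√n = 2.802/√69 = 0.3373.

d ≈ 0.337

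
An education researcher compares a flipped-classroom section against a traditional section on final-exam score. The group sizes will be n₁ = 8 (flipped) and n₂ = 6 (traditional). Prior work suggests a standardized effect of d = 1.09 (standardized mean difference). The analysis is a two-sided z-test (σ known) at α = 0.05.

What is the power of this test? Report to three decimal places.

Power ≈ 0.523

Noncentrality parameter: δ = d / √(1/n₁ + 1/n₂) = 1.09 / √(1/8 + 1/6) = 2.0183
Critical value for a two-sided test at α = 0.05: z_{α/2} = 1.960.
Power = Φ(δ − 1.960) + Φ(−δ − 1.960) = Φ(0.058) + Φ(-3.978) = 0.5233 + 0.0000 = 0.5233.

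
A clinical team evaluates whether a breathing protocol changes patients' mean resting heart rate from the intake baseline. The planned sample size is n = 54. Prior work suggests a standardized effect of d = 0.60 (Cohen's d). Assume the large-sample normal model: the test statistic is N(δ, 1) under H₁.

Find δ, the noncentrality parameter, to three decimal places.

δ ≈ 4.409

δ = d·√n = 0.60 × √54 = 4.4091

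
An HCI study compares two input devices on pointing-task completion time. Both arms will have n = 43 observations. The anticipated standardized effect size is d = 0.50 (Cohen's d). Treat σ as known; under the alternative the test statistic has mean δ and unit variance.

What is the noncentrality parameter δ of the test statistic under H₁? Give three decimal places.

δ ≈ 2.318

The noncentrality parameter scales effect size by the design's sample-size factor: δ = d·√(n/2) = 0.50 × √(43/2) = 2.3184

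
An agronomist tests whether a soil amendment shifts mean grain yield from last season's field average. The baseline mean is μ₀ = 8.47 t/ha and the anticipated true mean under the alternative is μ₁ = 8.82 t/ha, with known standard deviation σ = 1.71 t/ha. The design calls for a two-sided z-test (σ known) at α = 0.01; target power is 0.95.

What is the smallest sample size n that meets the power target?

n = 426

Standardized effect: d = |μ₁ − μ₀| / σ = |8.82 − 8.47| / 1.71 = 0.2047
Set Φ(δ − 2.576) = 0.95; then δ − 2.576 = Φ⁻¹(0.95) = 1.645, giving δ = 4.221.
(Ignoring the negligible lower-tail rejection probability gives the usual closed-form inversion.)
δ = d·√n ⇒ n = (δ/d)² = (4.221 / 0.2047)² = 425.23.
Rounding up, n = 426.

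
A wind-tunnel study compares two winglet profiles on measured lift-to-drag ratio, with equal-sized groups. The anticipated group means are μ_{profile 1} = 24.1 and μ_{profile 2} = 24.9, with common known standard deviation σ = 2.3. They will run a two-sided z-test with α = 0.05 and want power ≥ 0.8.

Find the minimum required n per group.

Standardized effect: d = |μ_{profile 1} − μ_{profile 2}| / σ = |24.1 − 24.9| / 2.3 = 0.3478
Set Φ(δ − 1.960) = 0.8; then δ − 1.960 = Φ⁻¹(0.8) = 0.842, giving δ = 2.802.
(For δ > 0 the lower-tail rejection region contributes negligibly to power, so the one-term inversion is standard.)
δ = d·√(n/2) ⇒ n = 2(δ/d)² = 2 × (2.802 / 0.3478)² = 129.75.
Rounding up, n = 130 per group.

n = 130 per group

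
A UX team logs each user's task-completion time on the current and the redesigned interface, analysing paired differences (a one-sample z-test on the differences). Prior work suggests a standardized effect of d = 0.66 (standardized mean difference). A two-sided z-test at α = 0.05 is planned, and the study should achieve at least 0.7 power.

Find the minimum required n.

For power 0.7 need Φ(δ − z_{0.025}) = 0.7, so δ = z_{0.025} + z_{0.30} = 1.960 + 0.524 = 2.484.
(Ignoring the negligible lower-tail rejection probability gives the usual closed-form inversion.)
δ = d·√n ⇒ n = (δ/d)² = (2.484 / 0.66)² = 14.17.
Round up to the next whole unit.

n = 15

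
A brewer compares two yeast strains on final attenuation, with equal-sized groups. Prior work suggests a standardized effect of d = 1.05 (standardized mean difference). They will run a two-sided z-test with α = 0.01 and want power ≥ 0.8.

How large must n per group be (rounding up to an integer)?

For power 0.8 need Φ(δ − z_{0.005}) = 0.8, so δ = z_{0.005} + z_{0.20} = 2.576 + 0.842 = 3.417.
(The Φ(−δ − z_{α/2}) term is vanishingly small for δ > 0 and is dropped in the standard sample-size formula.)
δ = d·√(n/2) ⇒ n = 2(δ/d)² = 2 × (3.417 / 1.05)² = 21.19.
Rounding up, n = 22 per group.

n = 22 per group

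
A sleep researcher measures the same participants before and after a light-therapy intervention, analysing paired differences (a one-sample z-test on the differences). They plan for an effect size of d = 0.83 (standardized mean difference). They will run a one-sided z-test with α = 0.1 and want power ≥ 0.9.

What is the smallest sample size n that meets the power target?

Set Φ(δ − 1.282) = 0.9; then δ − 1.282 = Φ⁻¹(0.9) = 1.282, giving δ = 2.563.
δ = d·√n ⇒ n = (δ/d)² = (2.563 / 0.83)² = 9.54.
Round up to the next whole unit.

n = 10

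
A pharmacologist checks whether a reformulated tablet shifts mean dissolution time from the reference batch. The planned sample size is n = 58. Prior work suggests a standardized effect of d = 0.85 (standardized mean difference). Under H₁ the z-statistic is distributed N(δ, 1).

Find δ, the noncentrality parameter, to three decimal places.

δ = d·√n = 0.85 × √58 = 6.4734

δ ≈ 6.473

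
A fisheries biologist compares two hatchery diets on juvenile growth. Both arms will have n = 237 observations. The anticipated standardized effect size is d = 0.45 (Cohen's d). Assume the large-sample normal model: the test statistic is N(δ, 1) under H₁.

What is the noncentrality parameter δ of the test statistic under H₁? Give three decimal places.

δ = d·√(n/2) = 0.45 × √(237/2) = 4.8986

δ ≈ 4.899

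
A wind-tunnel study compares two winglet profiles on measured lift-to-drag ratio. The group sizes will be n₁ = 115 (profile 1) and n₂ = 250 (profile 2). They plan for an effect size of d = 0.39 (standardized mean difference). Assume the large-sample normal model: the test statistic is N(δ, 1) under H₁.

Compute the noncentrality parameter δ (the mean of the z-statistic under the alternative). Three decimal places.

δ = d / √(1/n₁ + 1/n₂) = 0.39 / √(1/115 + 1/250) = 3.4613

δ ≈ 3.461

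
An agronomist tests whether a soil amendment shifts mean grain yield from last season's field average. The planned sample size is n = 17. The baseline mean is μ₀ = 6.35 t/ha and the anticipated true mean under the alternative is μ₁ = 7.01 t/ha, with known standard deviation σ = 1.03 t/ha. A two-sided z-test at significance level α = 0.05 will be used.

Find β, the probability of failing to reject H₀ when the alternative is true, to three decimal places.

β ≈ 0.248

Standardized effect: d = |μ₁ − μ₀| / σ = |7.01 − 6.35| / 1.03 = 0.6408
Noncentrality parameter: δ = d·√n = 0.6408 × √17 = 2.6420
Critical value for a two-sided test at α = 0.05: z_{α/2} = 1.960.
Power = Φ(δ − 1.960) + Φ(−δ − 1.960) = Φ(0.682) + Φ(-4.602) = 0.7524 + 0.0000 = 0.7524.
Type II error: β = 1 − power = 1 − 0.7524 = 0.2476.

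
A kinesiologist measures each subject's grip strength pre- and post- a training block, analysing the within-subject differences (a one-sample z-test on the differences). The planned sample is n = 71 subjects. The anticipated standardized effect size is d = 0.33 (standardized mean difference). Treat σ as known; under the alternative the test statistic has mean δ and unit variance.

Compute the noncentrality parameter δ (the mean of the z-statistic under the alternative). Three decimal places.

δ ≈ 2.781

The noncentrality parameter scales effect size by the design's sample-size factor: δ = d·√n = 0.33 × √71 = 2.7806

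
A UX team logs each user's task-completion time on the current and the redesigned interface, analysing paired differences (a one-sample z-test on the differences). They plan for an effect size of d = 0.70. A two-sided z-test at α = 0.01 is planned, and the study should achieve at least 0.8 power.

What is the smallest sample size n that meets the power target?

For power 0.8 need Φ(δ − z_{0.005}) = 0.8, so δ = z_{0.005} + z_{0.20} = 2.576 + 0.842 = 3.417.
(For δ > 0 the lower-tail rejection region contributes negligibly to power, so the one-term inversion is standard.)
δ = d·√n ⇒ n = (δ/d)² = (3.417 / 0.70)² = 23.83.
Round up to the next whole unit.

n = 24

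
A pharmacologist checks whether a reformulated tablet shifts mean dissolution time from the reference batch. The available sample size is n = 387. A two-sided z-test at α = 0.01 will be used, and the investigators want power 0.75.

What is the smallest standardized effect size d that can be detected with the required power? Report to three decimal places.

d ≈ 0.165

Required noncentrality: δ = z_{0.005} + z_{0.25} = 2.576 + 0.674 = 3.250.
(Lower-tail contribution to power is negligible for δ > 0.)
δ = d·√n ⇒ d = δ/√n = 3.250/√387 = 0.1652.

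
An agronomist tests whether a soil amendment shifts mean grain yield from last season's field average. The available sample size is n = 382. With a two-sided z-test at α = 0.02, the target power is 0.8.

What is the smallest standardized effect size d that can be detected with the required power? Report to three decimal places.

d ≈ 0.162

Required noncentrality: δ = z_{0.01} + z_{0.20} = 2.326 + 0.842 = 3.168.
(The second rejection-region term Φ(−δ − z_{α/2}) is negligible and dropped.)
δ = d·√n ⇒ d = δ/√n = 3.168/√382 = 0.1621.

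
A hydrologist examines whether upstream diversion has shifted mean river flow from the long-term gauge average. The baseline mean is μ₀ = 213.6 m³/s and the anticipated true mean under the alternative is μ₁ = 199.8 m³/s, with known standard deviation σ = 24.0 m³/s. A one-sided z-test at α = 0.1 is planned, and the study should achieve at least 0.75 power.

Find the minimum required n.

Standardized effect: d = |μ₁ − μ₀| / σ = |199.8 − 213.6| / 24.0 = 0.5750
For power 0.75 need Φ(δ − z_{0.1}) = 0.75, so δ = z_{0.1} + z_{0.25} = 1.282 + 0.674 = 1.956.
δ = d·√n ⇒ n = (δ/d)² = (1.956 / 0.5750)² = 11.57.
Rounding up, n = 12.

n = 12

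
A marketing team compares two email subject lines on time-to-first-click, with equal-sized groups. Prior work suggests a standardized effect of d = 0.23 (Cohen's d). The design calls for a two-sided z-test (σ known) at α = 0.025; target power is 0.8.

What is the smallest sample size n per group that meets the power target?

For power 0.8 need Φ(δ − z_{0.0125}) = 0.8, so δ = z_{0.0125} + z_{0.20} = 2.241 + 0.842 = 3.083.
(The Φ(−δ − z_{α/2}) term is vanishingly small for δ > 0 and is dropped in the standard sample-size formula.)
δ = d·√(n/2) ⇒ n = 2(δ/d)² = 2 × (3.083 / 0.23)² = 359.36.
Round up to the next whole unit.

n = 360 per group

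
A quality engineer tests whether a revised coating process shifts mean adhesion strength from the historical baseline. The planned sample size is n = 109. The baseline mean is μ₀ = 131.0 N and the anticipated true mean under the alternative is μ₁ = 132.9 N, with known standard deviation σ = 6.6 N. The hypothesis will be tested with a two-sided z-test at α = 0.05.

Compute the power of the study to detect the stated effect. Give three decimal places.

Power ≈ 0.852

Standardized effect: d = |μ₁ − μ₀| / σ = |132.9 − 131.0| / 6.6 = 0.2879
Noncentrality parameter: δ = d·√n = 0.2879 × √109 = 3.0055
Two-sided α = 0.05 → critical value z_{0.025} = 1.960.
Power = Φ(δ − 1.960) + Φ(−δ − 1.960) = Φ(1.046) + Φ(-4.966) = 0.8521 + 0.0000 = 0.8521.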